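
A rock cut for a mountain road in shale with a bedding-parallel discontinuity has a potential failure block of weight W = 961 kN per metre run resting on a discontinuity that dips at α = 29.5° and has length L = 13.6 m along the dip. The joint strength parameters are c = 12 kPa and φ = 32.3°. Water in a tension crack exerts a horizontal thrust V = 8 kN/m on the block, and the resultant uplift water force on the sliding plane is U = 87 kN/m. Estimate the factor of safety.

Resolving the block weight along and normal to the plane and applying the Mohr–Coulomb strength on the joint:
N' = W cosα − U − V sinα = 961·cos29.5° − 87 − 8·sin29.5° = 745.5 kN/m
Driving force T = W sinα + V cosα = 961·sin29.5° + 8·cos29.5° = 480.2 kN/m
Resisting force R = c·L + N'·tanφ = 12·13.6 + 745.5·tan32.3° = 163.2 + 471.3 = 634.5 kN/m
FS = R / T = 634.5 / 480.2 = 1.321

FS = 1.32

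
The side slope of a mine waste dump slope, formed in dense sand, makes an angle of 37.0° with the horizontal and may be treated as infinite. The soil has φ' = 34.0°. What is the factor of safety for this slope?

For a dry cohesionless infinite slope the factor of safety is FS = tanφ' / tanβ.
FS = tan34.0° / tan37.0° = 0.6745 / 0.7536 = 0.895

FS = 0.90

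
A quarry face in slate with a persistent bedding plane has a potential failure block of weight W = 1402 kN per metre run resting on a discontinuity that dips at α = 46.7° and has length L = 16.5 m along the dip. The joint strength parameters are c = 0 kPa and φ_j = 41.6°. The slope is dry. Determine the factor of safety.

Resolving the block weight along and normal to the plane and applying the Mohr–Coulomb strength on the joint:
N' = W cosα = 1402·cos46.7° = 961.5 kN/m
Driving force T = W sinα = 1402·sin46.7° = 1020.3 kN/m
Resisting force R = c·L + N'·tanφ_j = 0·16.5 + 961.5·tan41.6° = 0.0 + 853.7 = 853.7 kN/m
FS = R / T = 853.7 / 1020.3 = 0.837

FS = 0.84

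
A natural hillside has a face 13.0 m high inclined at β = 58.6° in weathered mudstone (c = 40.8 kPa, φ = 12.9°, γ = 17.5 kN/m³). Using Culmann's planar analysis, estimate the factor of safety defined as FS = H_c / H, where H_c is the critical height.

FS = 1.98

H_c = (4c/γ) · sinβ cosφ / [1 − cos(β − φ)]
    = (4·40.8/17.5) · sin58.6°·cos12.9° / [1 − cos45.7°]
    = 9.326 · 0.8320 / 0.3016 = 25.73 m
FS = H_c / H = 25.73 / 13.0 = 1.979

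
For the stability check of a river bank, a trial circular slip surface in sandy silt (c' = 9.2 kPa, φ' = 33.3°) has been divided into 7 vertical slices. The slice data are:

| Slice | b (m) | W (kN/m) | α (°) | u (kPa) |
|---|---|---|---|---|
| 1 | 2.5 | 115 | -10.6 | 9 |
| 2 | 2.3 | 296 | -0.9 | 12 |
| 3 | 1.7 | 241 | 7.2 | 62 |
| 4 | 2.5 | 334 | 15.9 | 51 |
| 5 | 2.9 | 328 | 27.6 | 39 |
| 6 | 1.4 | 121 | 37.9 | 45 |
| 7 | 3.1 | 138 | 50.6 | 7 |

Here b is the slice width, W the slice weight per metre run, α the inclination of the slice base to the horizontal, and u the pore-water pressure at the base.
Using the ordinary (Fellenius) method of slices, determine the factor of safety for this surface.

Ordinary method of slices: FS = Σ[c'·Δl_i + (W_i cosα_i − u_i·Δl_i)·tanφ'] / Σ W_i sinα_i, with Δl_i = b_i / cosα_i.
Slice 1: Δl = 2.5/cos(-10.6°) = 2.543 m; N'_1 = 115·cos(-10.6°) − 9·2.543 = 90.1; c'Δl = 23.40; W sinα = -21.2
Slice 2: Δl = 2.3/cos(-0.9°) = 2.300 m; N'_2 = 296·cos(-0.9°) − 12·2.300 = 268.4; c'Δl = 21.16; W sinα = -4.6
Slice 3: Δl = 1.7/cos7.2° = 1.714 m; N'_3 = 241·cos7.2° − 62·1.714 = 132.9; c'Δl = 15.76; W sinα = 30.2
Slice 4: Δl = 2.5/cos15.9° = 2.599 m; N'_4 = 334·cos15.9° − 51·2.599 = 188.6; c'Δl = 23.91; W sinα = 91.5
Slice 5: Δl = 2.9/cos27.6° = 3.272 m; N'_5 = 328·cos27.6° − 39·3.272 = 163.1; c'Δl = 30.11; W sinα = 152.0
Slice 6: Δl = 1.4/cos37.9° = 1.774 m; N'_6 = 121·cos37.9° − 45·1.774 = 15.6; c'Δl = 16.32; W sinα = 74.3
Slice 7: Δl = 3.1/cos50.6° = 4.884 m; N'_7 = 138·cos50.6° − 7·4.884 = 53.4; c'Δl = 44.93; W sinα = 106.6
Σc'Δl = 175.6 kN/m; ΣN' = 912.1 kN/m; ΣW sinα = 428.8 kN/m
Resisting = 175.6 + 912.1·tan33.3° = 175.6 + 599.1 = 774.7 kN/m
FS = 774.7 / 428.8 = 1.807

FS = 1.81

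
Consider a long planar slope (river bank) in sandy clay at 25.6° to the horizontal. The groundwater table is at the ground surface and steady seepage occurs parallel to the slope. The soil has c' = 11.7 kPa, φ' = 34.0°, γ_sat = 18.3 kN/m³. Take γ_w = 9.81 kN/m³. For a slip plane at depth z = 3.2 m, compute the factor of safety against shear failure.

FS = 1.17

With seepage parallel to the slope and the water table at the surface, the effective normal stress on the slip plane uses the buoyant unit weight γ' = γ_sat − γ_w while the driving shear stress uses γ_sat:
FS = [c' + γ' z cos²β tanφ'] / [γ_sat z sinβ cosβ]
γ' = 18.3 − 9.81 = 8.49 kN/m³
Numerator = 11.7 + 8.49·3.2·cos²25.6°·tan34.0° = 11.7 + 8.49·3.2·0.8133·0.6745 = 26.604 kPa
Denominator = 18.3·3.2·sin25.6°·cos25.6° = 18.3·3.2·0.4321·0.9018 = 22.819 kPa
FS = 26.604 / 22.819 = 1.166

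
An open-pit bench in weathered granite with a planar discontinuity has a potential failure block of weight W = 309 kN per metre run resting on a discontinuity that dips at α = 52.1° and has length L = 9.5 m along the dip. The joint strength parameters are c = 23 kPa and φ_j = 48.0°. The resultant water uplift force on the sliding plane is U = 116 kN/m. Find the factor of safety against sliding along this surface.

Resolving the block weight along and normal to the plane and applying the Mohr–Coulomb strength on the joint:
N' = W cosα − U = 309·cos52.1° − 116 = 73.8 kN/m
Driving force T = W sinα = 309·sin52.1° = 243.8 kN/m
Resisting force R = c·L + N'·tanφ_j = 23·9.5 + 73.8·tan48.0° = 218.5 + 82.0 = 300.5 kN/m
FS = R / T = 300.5 / 243.8 = 1.232

FS = 1.23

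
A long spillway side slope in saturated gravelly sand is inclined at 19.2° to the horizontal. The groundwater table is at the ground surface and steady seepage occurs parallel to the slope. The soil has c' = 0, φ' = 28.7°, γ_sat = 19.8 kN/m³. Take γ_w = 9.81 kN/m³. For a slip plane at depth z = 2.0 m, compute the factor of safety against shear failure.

FS = 0.79

With seepage parallel to the slope and the water table at the surface, the effective normal stress on the slip plane uses the buoyant unit weight γ' = γ_sat − γ_w while the driving shear stress uses γ_sat:
FS = [c' + γ' z cos²β tanφ'] / [γ_sat z sinβ cosβ]
(For c' = 0 this reduces to FS = (γ'/γ_sat)·tanφ'/tanβ.)
γ' = 19.8 − 9.81 = 9.99 kN/m³
Numerator = 0.0 + 9.99·2.0·cos²19.2°·tan28.7° = 0.0 + 9.99·2.0·0.8918·0.5475 = 9.756 kPa
Denominator = 19.8·2.0·sin19.2°·cos19.2° = 19.8·2.0·0.3289·0.9444 = 12.299 kPa
FS = 9.756 / 12.299 = 0.793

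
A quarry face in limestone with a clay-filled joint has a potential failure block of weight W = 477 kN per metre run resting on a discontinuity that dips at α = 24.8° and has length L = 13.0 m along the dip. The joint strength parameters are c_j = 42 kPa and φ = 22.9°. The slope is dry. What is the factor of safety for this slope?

Resolving the block weight along and normal to the plane and applying the Mohr–Coulomb strength on the joint:
N' = W cosα = 477·cos24.8° = 433.0 kN/m
Driving force T = W sinα = 477·sin24.8° = 200.1 kN/m
Resisting force R = c_j·L + N'·tanφ = 42·13.0 + 433.0·tan22.9° = 546.0 + 182.9 = 728.9 kN/m
FS = R / T = 728.9 / 200.1 = 3.643

FS = 3.64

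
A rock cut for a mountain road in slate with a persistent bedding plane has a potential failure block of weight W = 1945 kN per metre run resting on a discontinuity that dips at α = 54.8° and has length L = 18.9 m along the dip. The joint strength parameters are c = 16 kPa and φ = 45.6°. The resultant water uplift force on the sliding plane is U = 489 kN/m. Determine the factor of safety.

Resolving the block weight along and normal to the plane and applying the Mohr–Coulomb strength on the joint:
N' = W cosα − U = 1945·cos54.8° − 489 = 632.2 kN/m
Driving force T = W sinα = 1945·sin54.8° = 1589.3 kN/m
Resisting force R = c·L + N'·tanφ = 16·18.9 + 632.2·tan45.6° = 302.4 + 645.5 = 947.9 kN/m
FS = R / T = 947.9 / 1589.3 = 0.596

FS = 0.60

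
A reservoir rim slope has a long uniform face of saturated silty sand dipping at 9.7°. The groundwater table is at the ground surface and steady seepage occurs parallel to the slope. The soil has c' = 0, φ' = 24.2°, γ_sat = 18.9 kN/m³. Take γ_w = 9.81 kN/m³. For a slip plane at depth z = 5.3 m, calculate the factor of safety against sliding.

With seepage parallel to the slope and the water table at the surface, the effective normal stress on the slip plane uses the buoyant unit weight γ' = γ_sat − γ_w while the driving shear stress uses γ_sat:
FS = [c' + γ' z cos²β tanφ'] / [γ_sat z sinβ cosβ]
(For c' = 0 this reduces to FS = (γ'/γ_sat)·tanφ'/tanβ.)
γ' = 18.9 − 9.81 = 9.09 kN/m³
Numerator = 0.0 + 9.09·5.3·cos²9.7°·tan24.2° = 0.0 + 9.09·5.3·0.9716·0.4494 = 21.037 kPa
Denominator = 18.9·5.3·sin9.7°·cos9.7° = 18.9·5.3·0.1685·0.9857 = 16.636 kPa
FS = 21.037 / 16.636 = 1.265

FS = 1.26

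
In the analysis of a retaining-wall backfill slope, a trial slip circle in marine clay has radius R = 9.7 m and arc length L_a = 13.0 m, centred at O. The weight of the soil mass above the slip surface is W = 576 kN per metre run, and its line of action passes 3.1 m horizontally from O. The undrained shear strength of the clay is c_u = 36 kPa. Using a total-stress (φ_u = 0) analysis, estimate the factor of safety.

Taking moments about the centre O, the resisting moment is provided by the undrained shear strength acting along the arc:
M_R = c_u·L_a·R = 36·13.00·9.7 = 4539.6 kN·m/m
M_D = W·d = 576·3.1 = 1785.6 kN·m/m
FS = M_R / M_D = 4539.6 / 1785.6 = 2.542

FS = 2.54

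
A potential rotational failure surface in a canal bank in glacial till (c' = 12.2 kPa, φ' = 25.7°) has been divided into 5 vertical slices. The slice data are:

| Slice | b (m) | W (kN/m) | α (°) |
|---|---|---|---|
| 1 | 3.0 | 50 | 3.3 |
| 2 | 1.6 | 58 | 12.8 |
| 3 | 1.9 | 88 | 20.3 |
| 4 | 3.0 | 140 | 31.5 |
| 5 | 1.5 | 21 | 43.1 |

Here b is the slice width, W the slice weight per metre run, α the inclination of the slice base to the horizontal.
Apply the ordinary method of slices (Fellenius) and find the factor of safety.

Ordinary method of slices: FS = Σ[c'·Δl_i + (W_i cosα_i)·tanφ'] / Σ W_i sinα_i, with Δl_i = b_i / cosα_i.
Slice 1: Δl = 3.0/cos3.3° = 3.005 m; N'_1 = 50·cos3.3° = 49.9; c'Δl = 36.66; W sinα = 2.9
Slice 2: Δl = 1.6/cos12.8° = 1.641 m; N'_2 = 58·cos12.8° = 56.6; c'Δl = 20.02; W sinα = 12.8
Slice 3: Δl = 1.9/cos20.3° = 2.026 m; N'_3 = 88·cos20.3° = 82.5; c'Δl = 24.72; W sinα = 30.5
Slice 4: Δl = 3.0/cos31.5° = 3.518 m; N'_4 = 140·cos31.5° = 119.4; c'Δl = 42.93; W sinα = 73.1
Slice 5: Δl = 1.5/cos43.1° = 2.054 m; N'_5 = 21·cos43.1° = 15.3; c'Δl = 25.06; W sinα = 14.3
Σc'Δl = 149.4 kN/m; ΣN' = 323.7 kN/m; ΣW sinα = 133.8 kN/m
Resisting = 149.4 + 323.7·tan25.7° = 149.4 + 155.8 = 305.2 kN/m
FS = 305.2 / 133.8 = 2.282

FS = 2.28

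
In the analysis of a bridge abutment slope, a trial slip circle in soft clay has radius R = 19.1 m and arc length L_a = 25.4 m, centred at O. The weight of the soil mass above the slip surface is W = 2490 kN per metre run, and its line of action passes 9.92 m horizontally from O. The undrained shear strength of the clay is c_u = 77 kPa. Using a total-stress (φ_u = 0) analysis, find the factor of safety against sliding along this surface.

Taking moments about the centre O, the resisting moment is provided by the undrained shear strength acting along the arc:
M_R = c_u·L_a·R = 77·25.40·19.1 = 37355.8 kN·m/m
M_D = W·d = 2490·9.92 = 24700.8 kN·m/m
FS = M_R / M_D = 37355.8 / 24700.8 = 1.512

FS = 1.51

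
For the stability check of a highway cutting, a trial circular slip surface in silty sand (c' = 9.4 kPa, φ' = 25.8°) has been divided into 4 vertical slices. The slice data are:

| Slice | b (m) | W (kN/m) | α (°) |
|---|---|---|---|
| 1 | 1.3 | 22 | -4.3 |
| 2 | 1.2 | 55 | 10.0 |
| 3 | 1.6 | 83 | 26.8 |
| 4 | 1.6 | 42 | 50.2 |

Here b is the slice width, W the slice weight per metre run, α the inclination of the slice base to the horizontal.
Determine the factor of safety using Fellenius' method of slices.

Ordinary method of slices: FS = Σ[c'·Δl_i + (W_i cosα_i)·tanφ'] / Σ W_i sinα_i, with Δl_i = b_i / cosα_i.
Slice 1: Δl = 1.3/cos(-4.3°) = 1.304 m; N'_1 = 22·cos(-4.3°) = 21.9; c'Δl = 12.25; W sinα = -1.6
Slice 2: Δl = 1.2/cos10.0° = 1.219 m; N'_2 = 55·cos10.0° = 54.2; c'Δl = 11.45; W sinα = 9.6
Slice 3: Δl = 1.6/cos26.8° = 1.793 m; N'_3 = 83·cos26.8° = 74.1; c'Δl = 16.85; W sinα = 37.4
Slice 4: Δl = 1.6/cos50.2° = 2.500 m; N'_4 = 42·cos50.2° = 26.9; c'Δl = 23.50; W sinα = 32.3
Σc'Δl = 64.1 kN/m; ΣN' = 177.1 kN/m; ΣW sinα = 77.6 kN/m
Resisting = 64.1 + 177.1·tan25.8° = 64.1 + 85.6 = 149.7 kN/m
FS = 149.7 / 77.6 = 1.929

FS = 1.93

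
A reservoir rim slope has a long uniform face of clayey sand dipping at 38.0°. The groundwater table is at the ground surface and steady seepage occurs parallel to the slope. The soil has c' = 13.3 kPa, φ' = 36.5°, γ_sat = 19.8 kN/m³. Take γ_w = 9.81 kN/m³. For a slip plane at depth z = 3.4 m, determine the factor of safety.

FS = 0.89

With seepage parallel to the slope and the water table at the surface, the effective normal stress on the slip plane uses the buoyant unit weight γ' = γ_sat − γ_w while the driving shear stress uses γ_sat:
FS = [c' + γ' z cos²β tanφ'] / [γ_sat z sinβ cosβ]
γ' = 19.8 − 9.81 = 9.99 kN/m³
Numerator = 13.3 + 9.99·3.4·cos²38.0°·tan36.5° = 13.3 + 9.99·3.4·0.6210·0.7400 = 28.907 kPa
Denominator = 19.8·3.4·sin38.0°·cos38.0° = 19.8·3.4·0.6157·0.7880 = 32.660 kPa
FS = 28.907 / 32.660 = 0.885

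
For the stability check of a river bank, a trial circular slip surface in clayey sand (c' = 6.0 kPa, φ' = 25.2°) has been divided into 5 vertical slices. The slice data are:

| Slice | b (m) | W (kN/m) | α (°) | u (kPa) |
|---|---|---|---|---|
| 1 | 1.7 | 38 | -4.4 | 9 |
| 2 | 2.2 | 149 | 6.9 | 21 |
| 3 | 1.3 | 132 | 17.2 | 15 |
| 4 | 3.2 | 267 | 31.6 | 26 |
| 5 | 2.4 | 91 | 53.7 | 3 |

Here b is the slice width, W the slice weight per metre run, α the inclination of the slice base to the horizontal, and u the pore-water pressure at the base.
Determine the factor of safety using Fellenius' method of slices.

Ordinary method of slices: FS = Σ[c'·Δl_i + (W_i cosα_i − u_i·Δl_i)·tanφ'] / Σ W_i sinα_i, with Δl_i = b_i / cosα_i.
Slice 1: Δl = 1.7/cos(-4.4°) = 1.705 m; N'_1 = 38·cos(-4.4°) − 9·1.705 = 22.5; c'Δl = 10.23; W sinα = -2.9
Slice 2: Δl = 2.2/cos6.9° = 2.216 m; N'_2 = 149·cos6.9° − 21·2.216 = 101.4; c'Δl = 13.30; W sinα = 17.9
Slice 3: Δl = 1.3/cos17.2° = 1.361 m; N'_3 = 132·cos17.2° − 15·1.361 = 105.7; c'Δl = 8.17; W sinα = 39.0
Slice 4: Δl = 3.2/cos31.6° = 3.757 m; N'_4 = 267·cos31.6° − 26·3.757 = 129.7; c'Δl = 22.54; W sinα = 139.9
Slice 5: Δl = 2.4/cos53.7° = 4.054 m; N'_5 = 91·cos53.7° − 3·4.054 = 41.7; c'Δl = 24.32; W sinα = 73.3
Σc'Δl = 78.6 kN/m; ΣN' = 401.0 kN/m; ΣW sinα = 267.3 kN/m
Resisting = 78.6 + 401.0·tan25.2° = 78.6 + 188.7 = 267.3 kN/m
FS = 267.3 / 267.3 = 1.000

FS = 1.00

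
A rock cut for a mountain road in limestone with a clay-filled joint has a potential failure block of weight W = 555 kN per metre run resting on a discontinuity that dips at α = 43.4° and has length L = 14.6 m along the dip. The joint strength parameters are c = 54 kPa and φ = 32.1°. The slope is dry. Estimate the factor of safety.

FS = 2.73

Resolving the block weight along and normal to the plane and applying the Mohr–Coulomb strength on the joint:
N' = W cosα = 555·cos43.4° = 403.2 kN/m
Driving force T = W sinα = 555·sin43.4° = 381.3 kN/m
Resisting force R = c·L + N'·tanφ = 54·14.6 + 403.2·tan32.1° = 788.4 + 253.0 = 1041.4 kN/m
FS = R / T = 1041.4 / 381.3 = 2.731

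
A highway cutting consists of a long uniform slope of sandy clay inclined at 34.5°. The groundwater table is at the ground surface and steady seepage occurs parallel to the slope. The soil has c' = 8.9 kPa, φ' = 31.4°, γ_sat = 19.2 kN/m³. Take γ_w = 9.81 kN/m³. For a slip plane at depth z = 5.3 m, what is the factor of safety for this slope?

With seepage parallel to the slope and the water table at the surface, the effective normal stress on the slip plane uses the buoyant unit weight γ' = γ_sat − γ_w while the driving shear stress uses γ_sat:
FS = [c' + γ' z cos²β tanφ'] / [γ_sat z sinβ cosβ]
γ' = 19.2 − 9.81 = 9.39 kN/m³
Numerator = 8.9 + 9.39·5.3·cos²34.5°·tan31.4° = 8.9 + 9.39·5.3·0.6792·0.6104 = 29.532 kPa
Denominator = 19.2·5.3·sin34.5°·cos34.5° = 19.2·5.3·0.5664·0.8241 = 47.501 kPa
FS = 29.532 / 47.501 = 0.622

FS = 0.62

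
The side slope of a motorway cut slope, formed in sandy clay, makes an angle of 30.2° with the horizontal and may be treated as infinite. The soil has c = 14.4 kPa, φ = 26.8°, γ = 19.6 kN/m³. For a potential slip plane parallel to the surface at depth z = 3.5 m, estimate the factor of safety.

For an infinite slope with a slip plane parallel to the surface (no pore pressure): FS = [c + γz cos²β tanφ] / [γz sinβ cosβ].
γz = 19.6·3.5 = 68.60 kN/m²
Numerator = 14.4 + 68.60·cos²30.2°·tan26.8° = 14.4 + 68.60·0.7470·0.5051 = 40.284 kPa
Denominator = 68.60·sin30.2°·cos30.2° = 68.60·0.5030·0.8643 = 29.824 kPa
FS = 40.284 / 29.824 = 1.351

FS = 1.35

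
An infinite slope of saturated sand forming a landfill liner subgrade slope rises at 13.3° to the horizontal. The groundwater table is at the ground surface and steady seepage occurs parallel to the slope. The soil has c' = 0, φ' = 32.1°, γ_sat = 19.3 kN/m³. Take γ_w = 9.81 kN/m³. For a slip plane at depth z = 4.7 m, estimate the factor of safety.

FS = 1.30

With seepage parallel to the slope and the water table at the surface, the effective normal stress on the slip plane uses the buoyant unit weight γ' = γ_sat − γ_w while the driving shear stress uses γ_sat:
FS = [c' + γ' z cos²β tanφ'] / [γ_sat z sinβ cosβ]
(For c' = 0 this reduces to FS = (γ'/γ_sat)·tanφ'/tanβ.)
γ' = 19.3 − 9.81 = 9.49 kN/m³
Numerator = 0.0 + 9.49·4.7·cos²13.3°·tan32.1° = 0.0 + 9.49·4.7·0.9471·0.6273 = 26.499 kPa
Denominator = 19.3·4.7·sin13.3°·cos13.3° = 19.3·4.7·0.2300·0.9732 = 20.308 kPa
FS = 26.499 / 20.308 = 1.305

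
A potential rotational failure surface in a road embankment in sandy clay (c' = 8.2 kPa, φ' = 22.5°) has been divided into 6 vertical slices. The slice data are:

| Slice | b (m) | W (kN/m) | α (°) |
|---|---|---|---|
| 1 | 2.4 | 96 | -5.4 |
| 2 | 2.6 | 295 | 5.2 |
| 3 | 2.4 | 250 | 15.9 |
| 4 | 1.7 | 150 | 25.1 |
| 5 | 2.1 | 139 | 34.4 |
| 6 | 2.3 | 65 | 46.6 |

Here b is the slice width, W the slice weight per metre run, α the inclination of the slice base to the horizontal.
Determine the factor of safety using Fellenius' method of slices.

Ordinary method of slices: FS = Σ[c'·Δl_i + (W_i cosα_i)·tanφ'] / Σ W_i sinα_i, with Δl_i = b_i / cosα_i.
Slice 1: Δl = 2.4/cos(-5.4°) = 2.411 m; N'_1 = 96·cos(-5.4°) = 95.6; c'Δl = 19.77; W sinα = -9.0
Slice 2: Δl = 2.6/cos5.2° = 2.611 m; N'_2 = 295·cos5.2° = 293.8; c'Δl = 21.41; W sinα = 26.7
Slice 3: Δl = 2.4/cos15.9° = 2.495 m; N'_3 = 250·cos15.9° = 240.4; c'Δl = 20.46; W sinα = 68.5
Slice 4: Δl = 1.7/cos25.1° = 1.877 m; N'_4 = 150·cos25.1° = 135.8; c'Δl = 15.39; W sinα = 63.6
Slice 5: Δl = 2.1/cos34.4° = 2.545 m; N'_5 = 139·cos34.4° = 114.7; c'Δl = 20.87; W sinα = 78.5
Slice 6: Δl = 2.3/cos46.6° = 3.347 m; N'_6 = 65·cos46.6° = 44.7; c'Δl = 27.45; W sinα = 47.2
Σc'Δl = 125.4 kN/m; ΣN' = 925.0 kN/m; ΣW sinα = 275.6 kN/m
Resisting = 125.4 + 925.0·tan22.5° = 125.4 + 383.1 = 508.5 kN/m
FS = 508.5 / 275.6 = 1.845

FS = 1.85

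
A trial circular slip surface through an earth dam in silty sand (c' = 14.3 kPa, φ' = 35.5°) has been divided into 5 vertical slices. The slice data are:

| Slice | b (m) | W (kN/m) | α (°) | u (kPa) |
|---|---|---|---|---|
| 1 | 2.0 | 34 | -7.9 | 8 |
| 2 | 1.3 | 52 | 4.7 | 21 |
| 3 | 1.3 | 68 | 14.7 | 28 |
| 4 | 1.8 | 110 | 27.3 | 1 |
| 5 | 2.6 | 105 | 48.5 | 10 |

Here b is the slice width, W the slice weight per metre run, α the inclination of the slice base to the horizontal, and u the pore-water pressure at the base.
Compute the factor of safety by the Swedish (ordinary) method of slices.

FS = 2.00

Ordinary method of slices: FS = Σ[c'·Δl_i + (W_i cosα_i − u_i·Δl_i)·tanφ'] / Σ W_i sinα_i, with Δl_i = b_i / cosα_i.
Slice 1: Δl = 2.0/cos(-7.9°) = 2.019 m; N'_1 = 34·cos(-7.9°) − 8·2.019 = 17.5; c'Δl = 28.87; W sinα = -4.7
Slice 2: Δl = 1.3/cos4.7° = 1.304 m; N'_2 = 52·cos4.7° − 21·1.304 = 24.4; c'Δl = 18.65; W sinα = 4.3
Slice 3: Δl = 1.3/cos14.7° = 1.344 m; N'_3 = 68·cos14.7° − 28·1.344 = 28.1; c'Δl = 19.22; W sinα = 17.3
Slice 4: Δl = 1.8/cos27.3° = 2.026 m; N'_4 = 110·cos27.3° − 1·2.026 = 95.7; c'Δl = 28.97; W sinα = 50.5
Slice 5: Δl = 2.6/cos48.5° = 3.924 m; N'_5 = 105·cos48.5° − 10·3.924 = 30.3; c'Δl = 56.11; W sinα = 78.6
Σc'Δl = 151.8 kN/m; ΣN' = 196.2 kN/m; ΣW sinα = 145.9 kN/m
Resisting = 151.8 + 196.2·tan35.5° = 151.8 + 139.9 = 291.7 kN/m
FS = 291.7 / 145.9 = 1.999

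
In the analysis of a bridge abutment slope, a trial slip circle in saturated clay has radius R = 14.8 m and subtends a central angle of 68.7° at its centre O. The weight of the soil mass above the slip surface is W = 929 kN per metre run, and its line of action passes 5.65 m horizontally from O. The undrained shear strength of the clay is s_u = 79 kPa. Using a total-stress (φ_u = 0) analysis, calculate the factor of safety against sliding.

Taking moments about the centre O, the resisting moment is provided by the undrained shear strength acting along the arc:
Arc length L_a = R·θ = 14.8·(68.7°·π/180) = 14.8·1.1990 = 17.75 m
M_R = s_u·L_a·R = 79·17.75·14.8 = 20748.4 kN·m/m
M_D = W·d = 929·5.65 = 5248.9 kN·m/m
FS = M_R / M_D = 20748.4 / 5248.9 = 3.953

FS = 3.95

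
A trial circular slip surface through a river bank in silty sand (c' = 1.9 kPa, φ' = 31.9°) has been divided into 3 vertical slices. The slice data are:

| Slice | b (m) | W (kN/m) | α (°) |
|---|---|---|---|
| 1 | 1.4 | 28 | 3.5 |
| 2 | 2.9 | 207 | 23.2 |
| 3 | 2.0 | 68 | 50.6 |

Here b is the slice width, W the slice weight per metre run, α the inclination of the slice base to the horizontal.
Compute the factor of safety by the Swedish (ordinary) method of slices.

FS = 1.31

Ordinary method of slices: FS = Σ[c'·Δl_i + (W_i cosα_i)·tanφ'] / Σ W_i sinα_i, with Δl_i = b_i / cosα_i.
Slice 1: Δl = 1.4/cos3.5° = 1.403 m; N'_1 = 28·cos3.5° = 27.9; c'Δl = 2.66; W sinα = 1.7
Slice 2: Δl = 2.9/cos23.2° = 3.155 m; N'_2 = 207·cos23.2° = 190.3; c'Δl = 5.99; W sinα = 81.5
Slice 3: Δl = 2.0/cos50.6° = 3.151 m; N'_3 = 68·cos50.6° = 43.2; c'Δl = 5.99; W sinα = 52.5
Σc'Δl = 14.6 kN/m; ΣN' = 261.4 kN/m; ΣW sinα = 135.8 kN/m
Resisting = 14.6 + 261.4·tan31.9° = 14.6 + 162.7 = 177.3 kN/m
FS = 177.3 / 135.8 = 1.306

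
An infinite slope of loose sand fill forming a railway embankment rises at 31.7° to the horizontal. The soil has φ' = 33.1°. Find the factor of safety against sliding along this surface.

For a dry cohesionless infinite slope the factor of safety is FS = tanφ' / tanβ.
FS = tan33.1° / tan31.7° = 0.6519 / 0.6176 = 1.056

FS = 1.06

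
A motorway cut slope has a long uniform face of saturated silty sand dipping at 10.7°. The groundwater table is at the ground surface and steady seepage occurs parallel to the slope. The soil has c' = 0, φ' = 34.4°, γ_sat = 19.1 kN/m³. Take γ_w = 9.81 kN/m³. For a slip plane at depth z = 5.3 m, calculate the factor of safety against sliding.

FS = 1.76

With seepage parallel to the slope and the water table at the surface, the effective normal stress on the slip plane uses the buoyant unit weight γ' = γ_sat − γ_w while the driving shear stress uses γ_sat:
FS = [c' + γ' z cos²β tanφ'] / [γ_sat z sinβ cosβ]
(For c' = 0 this reduces to FS = (γ'/γ_sat)·tanφ'/tanβ.)
γ' = 19.1 − 9.81 = 9.29 kN/m³
Numerator = 0.0 + 9.29·5.3·cos²10.7°·tan34.4° = 0.0 + 9.29·5.3·0.9655·0.6847 = 32.551 kPa
Denominator = 19.1·5.3·sin10.7°·cos10.7° = 19.1·5.3·0.1857·0.9826 = 18.468 kPa
FS = 32.551 / 18.468 = 1.763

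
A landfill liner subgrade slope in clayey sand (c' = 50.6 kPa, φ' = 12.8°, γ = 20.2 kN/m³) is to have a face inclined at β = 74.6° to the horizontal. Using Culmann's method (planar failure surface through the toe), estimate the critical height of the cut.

H_c = 17.86 m

Culmann's analysis gives the critical failure plane at α_cr = (β + φ')/2 = (74.6 + 12.8)/2 = 43.7°, and the critical height
H_c = (4c'/γ) · sinβ cosφ' / [1 − cos(β − φ')]
    = (4·50.6/20.2) · sin74.6°·cos12.8° / [1 − cos(61.8°)]
    = 10.020 · 0.9641·0.9751 / [1 − 0.4726]
    = 10.020 · 0.9401 / 0.5274
    = 17.86 m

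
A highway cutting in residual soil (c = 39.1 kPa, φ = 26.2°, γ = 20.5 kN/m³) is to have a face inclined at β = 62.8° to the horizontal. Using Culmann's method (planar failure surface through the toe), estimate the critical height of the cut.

H_c = 30.88 m

Culmann's analysis gives the critical failure plane at α_cr = (β + φ)/2 = (62.8 + 26.2)/2 = 44.5°, and the critical height
H_c = (4c/γ) · sinβ cosφ / [1 − cos(β − φ)]
    = (4·39.1/20.5) · sin62.8°·cos26.2° / [1 − cos(36.6°)]
    = 7.629 · 0.8894·0.8973 / [1 − 0.8028]
    = 7.629 · 0.7980 / 0.1972
    = 30.88 m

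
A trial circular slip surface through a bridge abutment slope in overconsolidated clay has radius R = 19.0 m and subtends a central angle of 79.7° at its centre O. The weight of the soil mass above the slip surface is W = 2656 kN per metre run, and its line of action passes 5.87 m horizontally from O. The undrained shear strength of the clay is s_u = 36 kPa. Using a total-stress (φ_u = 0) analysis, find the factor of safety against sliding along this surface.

Taking moments about the centre O, the resisting moment is provided by the undrained shear strength acting along the arc:
Arc length L_a = R·θ = 19.0·(79.7°·π/180) = 19.0·1.3910 = 26.43 m
M_R = s_u·L_a·R = 36·26.43·19.0 = 18077.8 kN·m/m
M_D = W·d = 2656·5.87 = 15590.7 kN·m/m
FS = M_R / M_D = 18077.8 / 15590.7 = 1.160

FS = 1.16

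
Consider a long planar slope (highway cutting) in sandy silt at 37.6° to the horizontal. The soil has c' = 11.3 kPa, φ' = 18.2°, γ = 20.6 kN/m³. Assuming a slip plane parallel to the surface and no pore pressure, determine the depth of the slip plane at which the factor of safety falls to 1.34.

z = 1.24 m

Setting FS = 1.34 in FS = [c' + γz cos²β tanφ'] / [γz sinβ cosβ] and solving for z:
z = c' / [γ cosβ (FS·sinβ − cosβ·tanφ')]
  = 11.3 / [20.6·cos37.6°·(1.34·sin37.6° − cos37.6°·tan18.2°)]
  = 11.3 / [20.6·0.7923·(1.34·0.6101 − 0.7923·0.3288)]
  = 11.3 / 9.0926 = 1.243 m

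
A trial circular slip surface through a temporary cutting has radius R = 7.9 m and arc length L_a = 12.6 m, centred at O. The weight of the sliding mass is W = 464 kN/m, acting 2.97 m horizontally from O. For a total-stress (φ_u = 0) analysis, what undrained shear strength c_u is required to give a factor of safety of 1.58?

FS = c_u·L_a·R / (W·d), so c_u = FS·W·d / (L_a·R).
c_u = 1.58·464·2.97 / (12.60·7.9) = 2177.4 / 99.54 = 21.87 kPa

c_u = 21.9 kPa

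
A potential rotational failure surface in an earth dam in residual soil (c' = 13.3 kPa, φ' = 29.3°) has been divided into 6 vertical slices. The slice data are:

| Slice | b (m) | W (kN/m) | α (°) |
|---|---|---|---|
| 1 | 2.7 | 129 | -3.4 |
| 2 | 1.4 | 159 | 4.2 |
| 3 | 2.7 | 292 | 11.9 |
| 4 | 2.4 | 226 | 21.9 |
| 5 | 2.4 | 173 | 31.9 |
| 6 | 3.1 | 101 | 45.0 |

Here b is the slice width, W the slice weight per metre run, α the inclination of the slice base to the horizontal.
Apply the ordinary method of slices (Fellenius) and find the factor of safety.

FS = 2.52

Ordinary method of slices: FS = Σ[c'·Δl_i + (W_i cosα_i)·tanφ'] / Σ W_i sinα_i, with Δl_i = b_i / cosα_i.
Slice 1: Δl = 2.7/cos(-3.4°) = 2.705 m; N'_1 = 129·cos(-3.4°) = 128.8; c'Δl = 35.97; W sinα = -7.7
Slice 2: Δl = 1.4/cos4.2° = 1.404 m; N'_2 = 159·cos4.2° = 158.6; c'Δl = 18.67; W sinα = 11.6
Slice 3: Δl = 2.7/cos11.9° = 2.759 m; N'_3 = 292·cos11.9° = 285.7; c'Δl = 36.70; W sinα = 60.2
Slice 4: Δl = 2.4/cos21.9° = 2.587 m; N'_4 = 226·cos21.9° = 209.7; c'Δl = 34.40; W sinα = 84.3
Slice 5: Δl = 2.4/cos31.9° = 2.827 m; N'_5 = 173·cos31.9° = 146.9; c'Δl = 37.60; W sinα = 91.4
Slice 6: Δl = 3.1/cos45.0° = 4.384 m; N'_6 = 101·cos45.0° = 71.4; c'Δl = 58.31; W sinα = 71.4
Σc'Δl = 221.7 kN/m; ΣN' = 1001.1 kN/m; ΣW sinα = 311.3 kN/m
Resisting = 221.7 + 1001.1·tan29.3° = 221.7 + 561.8 = 783.4 kN/m
FS = 783.4 / 311.3 = 2.516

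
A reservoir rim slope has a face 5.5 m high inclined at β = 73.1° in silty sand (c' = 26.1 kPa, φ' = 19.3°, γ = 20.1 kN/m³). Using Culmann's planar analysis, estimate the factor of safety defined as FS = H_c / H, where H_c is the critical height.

FS = 2.08

H_c = (4c'/γ) · sinβ cosφ' / [1 − cos(β − φ')]
    = (4·26.1/20.1) · sin73.1°·cos19.3° / [1 − cos53.8°]
    = 5.194 · 0.9030 / 0.4094 = 11.46 m
FS = H_c / H = 11.46 / 5.5 = 2.083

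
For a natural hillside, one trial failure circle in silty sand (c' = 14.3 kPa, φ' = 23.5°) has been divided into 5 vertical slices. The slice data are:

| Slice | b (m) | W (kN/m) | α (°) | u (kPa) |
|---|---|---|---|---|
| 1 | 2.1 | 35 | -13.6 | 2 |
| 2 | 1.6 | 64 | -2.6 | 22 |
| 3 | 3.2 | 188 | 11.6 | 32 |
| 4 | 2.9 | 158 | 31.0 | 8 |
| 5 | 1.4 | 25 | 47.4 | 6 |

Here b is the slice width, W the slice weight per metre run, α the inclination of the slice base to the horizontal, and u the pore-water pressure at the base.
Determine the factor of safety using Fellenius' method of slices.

FS = 2.27

Ordinary method of slices: FS = Σ[c'·Δl_i + (W_i cosα_i − u_i·Δl_i)·tanφ'] / Σ W_i sinα_i, with Δl_i = b_i / cosα_i.
Slice 1: Δl = 2.1/cos(-13.6°) = 2.161 m; N'_1 = 35·cos(-13.6°) − 2·2.161 = 29.7; c'Δl = 30.90; W sinα = -8.2
Slice 2: Δl = 1.6/cos(-2.6°) = 1.602 m; N'_2 = 64·cos(-2.6°) − 22·1.602 = 28.7; c'Δl = 22.90; W sinα = -2.9
Slice 3: Δl = 3.2/cos11.6° = 3.267 m; N'_3 = 188·cos11.6° − 32·3.267 = 79.6; c'Δl = 46.71; W sinα = 37.8
Slice 4: Δl = 2.9/cos31.0° = 3.383 m; N'_4 = 158·cos31.0° − 8·3.383 = 108.4; c'Δl = 48.38; W sinα = 81.4
Slice 5: Δl = 1.4/cos47.4° = 2.068 m; N'_5 = 25·cos47.4° − 6·2.068 = 4.5; c'Δl = 29.58; W sinα = 18.4
Σc'Δl = 178.5 kN/m; ΣN' = 250.9 kN/m; ΣW sinα = 126.4 kN/m
Resisting = 178.5 + 250.9·tan23.5° = 178.5 + 109.1 = 287.6 kN/m
FS = 287.6 / 126.4 = 2.274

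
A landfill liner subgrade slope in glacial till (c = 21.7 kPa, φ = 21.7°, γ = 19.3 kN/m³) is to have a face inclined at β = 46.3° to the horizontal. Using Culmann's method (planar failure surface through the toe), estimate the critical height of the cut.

H_c = 33.28 m

Culmann's analysis gives the critical failure plane at α_cr = (β + φ)/2 = (46.3 + 21.7)/2 = 34.0°, and the critical height
H_c = (4c/γ) · sinβ cosφ / [1 − cos(β − φ)]
    = (4·21.7/19.3) · sin46.3°·cos21.7° / [1 − cos(24.6°)]
    = 4.497 · 0.7230·0.9291 / [1 − 0.9092]
    = 4.497 · 0.6717 / 0.0908
    = 33.28 m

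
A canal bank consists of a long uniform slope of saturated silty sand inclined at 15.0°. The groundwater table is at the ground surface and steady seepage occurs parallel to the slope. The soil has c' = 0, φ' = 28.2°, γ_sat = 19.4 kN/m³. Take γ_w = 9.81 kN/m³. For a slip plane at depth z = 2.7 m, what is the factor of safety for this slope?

With seepage parallel to the slope and the water table at the surface, the effective normal stress on the slip plane uses the buoyant unit weight γ' = γ_sat − γ_w while the driving shear stress uses γ_sat:
FS = [c' + γ' z cos²β tanφ'] / [γ_sat z sinβ cosβ]
(For c' = 0 this reduces to FS = (γ'/γ_sat)·tanφ'/tanβ.)
γ' = 19.4 − 9.81 = 9.59 kN/m³
Numerator = 0.0 + 9.59·2.7·cos²15.0°·tan28.2° = 0.0 + 9.59·2.7·0.9330·0.5362 = 12.954 kPa
Denominator = 19.4·2.7·sin15.0°·cos15.0° = 19.4·2.7·0.2588·0.9659 = 13.095 kPa
FS = 12.954 / 13.095 = 0.989

FS = 0.99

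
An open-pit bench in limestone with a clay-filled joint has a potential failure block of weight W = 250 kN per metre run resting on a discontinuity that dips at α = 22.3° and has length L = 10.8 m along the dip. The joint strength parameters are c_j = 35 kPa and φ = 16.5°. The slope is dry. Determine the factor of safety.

FS = 4.71

Resolving the block weight along and normal to the plane and applying the Mohr–Coulomb strength on the joint:
N' = W cosα = 250·cos22.3° = 231.3 kN/m
Driving force T = W sinα = 250·sin22.3° = 94.9 kN/m
Resisting force R = c_j·L + N'·tanφ = 35·10.8 + 231.3·tan16.5° = 378.0 + 68.5 = 446.5 kN/m
FS = R / T = 446.5 / 94.9 = 4.707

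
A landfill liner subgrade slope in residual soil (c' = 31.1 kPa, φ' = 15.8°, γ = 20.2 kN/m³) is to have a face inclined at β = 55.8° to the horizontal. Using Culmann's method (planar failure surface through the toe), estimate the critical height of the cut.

Culmann's analysis gives the critical failure plane at α_cr = (β + φ')/2 = (55.8 + 15.8)/2 = 35.8°, and the critical height
H_c = (4c'/γ) · sinβ cosφ' / [1 − cos(β − φ')]
    = (4·31.1/20.2) · sin55.8°·cos15.8° / [1 − cos(40.0°)]
    = 6.158 · 0.8271·0.9622 / [1 − 0.7660]
    = 6.158 · 0.7958 / 0.2340
    = 20.95 m

H_c = 20.95 m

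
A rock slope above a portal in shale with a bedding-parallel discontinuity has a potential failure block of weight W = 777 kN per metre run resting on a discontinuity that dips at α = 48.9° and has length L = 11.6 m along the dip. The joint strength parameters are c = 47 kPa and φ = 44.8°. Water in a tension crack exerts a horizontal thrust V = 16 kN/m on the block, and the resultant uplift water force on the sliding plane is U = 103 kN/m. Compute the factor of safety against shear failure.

Resolving the block weight along and normal to the plane and applying the Mohr–Coulomb strength on the joint:
N' = W cosα − U − V sinα = 777·cos48.9° − 103 − 16·sin48.9° = 395.7 kN/m
Driving force T = W sinα + V cosα = 777·sin48.9° + 16·cos48.9° = 596.0 kN/m
Resisting force R = c·L + N'·tanφ = 47·11.6 + 395.7·tan44.8° = 545.2 + 393.0 = 938.2 kN/m
FS = R / T = 938.2 / 596.0 = 1.574

FS = 1.57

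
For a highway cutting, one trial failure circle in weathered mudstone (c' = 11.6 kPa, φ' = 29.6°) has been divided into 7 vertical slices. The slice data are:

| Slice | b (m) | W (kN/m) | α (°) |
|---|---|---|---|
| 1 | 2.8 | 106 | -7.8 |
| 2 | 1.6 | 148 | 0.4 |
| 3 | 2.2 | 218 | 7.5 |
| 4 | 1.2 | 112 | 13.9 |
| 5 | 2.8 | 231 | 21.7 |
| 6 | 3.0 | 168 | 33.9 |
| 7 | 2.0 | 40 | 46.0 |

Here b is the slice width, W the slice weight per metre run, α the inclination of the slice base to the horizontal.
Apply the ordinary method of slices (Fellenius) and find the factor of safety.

FS = 2.99

Ordinary method of slices: FS = Σ[c'·Δl_i + (W_i cosα_i)·tanφ'] / Σ W_i sinα_i, with Δl_i = b_i / cosα_i.
Slice 1: Δl = 2.8/cos(-7.8°) = 2.826 m; N'_1 = 106·cos(-7.8°) = 105.0; c'Δl = 32.78; W sinα = -14.4
Slice 2: Δl = 1.6/cos0.4° = 1.600 m; N'_2 = 148·cos0.4° = 148.0; c'Δl = 18.56; W sinα = 1.0
Slice 3: Δl = 2.2/cos7.5° = 2.219 m; N'_3 = 218·cos7.5° = 216.1; c'Δl = 25.74; W sinα = 28.5
Slice 4: Δl = 1.2/cos13.9° = 1.236 m; N'_4 = 112·cos13.9° = 108.7; c'Δl = 14.34; W sinα = 26.9
Slice 5: Δl = 2.8/cos21.7° = 3.014 m; N'_5 = 231·cos21.7° = 214.6; c'Δl = 34.96; W sinα = 85.4
Slice 6: Δl = 3.0/cos33.9° = 3.614 m; N'_6 = 168·cos33.9° = 139.4; c'Δl = 41.93; W sinα = 93.7
Slice 7: Δl = 2.0/cos46.0° = 2.879 m; N'_7 = 40·cos46.0° = 27.8; c'Δl = 33.40; W sinα = 28.8
Σc'Δl = 201.7 kN/m; ΣN' = 959.7 kN/m; ΣW sinα = 249.9 kN/m
Resisting = 201.7 + 959.7·tan29.6° = 201.7 + 545.2 = 746.9 kN/m
FS = 746.9 / 249.9 = 2.989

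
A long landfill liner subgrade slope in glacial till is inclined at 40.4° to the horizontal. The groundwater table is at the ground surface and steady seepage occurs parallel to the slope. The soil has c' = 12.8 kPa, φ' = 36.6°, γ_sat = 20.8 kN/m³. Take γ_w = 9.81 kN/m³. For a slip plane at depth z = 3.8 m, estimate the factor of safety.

With seepage parallel to the slope and the water table at the surface, the effective normal stress on the slip plane uses the buoyant unit weight γ' = γ_sat − γ_w while the driving shear stress uses γ_sat:
FS = [c' + γ' z cos²β tanφ'] / [γ_sat z sinβ cosβ]
γ' = 20.8 − 9.81 = 10.99 kN/m³
Numerator = 12.8 + 10.99·3.8·cos²40.4°·tan36.6° = 12.8 + 10.99·3.8·0.5799·0.7427 = 30.787 kPa
Denominator = 20.8·3.8·sin40.4°·cos40.4° = 20.8·3.8·0.6481·0.7615 = 39.012 kPa
FS = 30.787 / 39.012 = 0.789

FS = 0.79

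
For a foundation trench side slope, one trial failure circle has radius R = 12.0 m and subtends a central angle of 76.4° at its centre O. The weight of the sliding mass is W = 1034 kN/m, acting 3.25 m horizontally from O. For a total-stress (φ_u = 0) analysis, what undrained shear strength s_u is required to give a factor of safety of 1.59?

FS = s_u·L_a·R / (W·d), so s_u = FS·W·d / (L_a·R).
Arc length L_a = R·θ = 12.0·(76.4°·π/180) = 12.0·1.3334 = 16.00 m
s_u = 1.59·1034·3.25 / (16.00·12.0) = 5343.2 / 192.01 = 27.83 kPa

s_u = 27.8 kPa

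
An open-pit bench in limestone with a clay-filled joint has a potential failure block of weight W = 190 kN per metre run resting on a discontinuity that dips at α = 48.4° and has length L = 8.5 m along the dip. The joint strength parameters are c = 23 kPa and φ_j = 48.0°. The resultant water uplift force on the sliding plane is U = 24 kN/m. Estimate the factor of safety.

Resolving the block weight along and normal to the plane and applying the Mohr–Coulomb strength on the joint:
N' = W cosα − U = 190·cos48.4° − 24 = 102.1 kN/m
Driving force T = W sinα = 190·sin48.4° = 142.1 kN/m
Resisting force R = c·L + N'·tanφ_j = 23·8.5 + 102.1·tan48.0° = 195.5 + 113.4 = 308.9 kN/m
FS = R / T = 308.9 / 142.1 = 2.174

FS = 2.17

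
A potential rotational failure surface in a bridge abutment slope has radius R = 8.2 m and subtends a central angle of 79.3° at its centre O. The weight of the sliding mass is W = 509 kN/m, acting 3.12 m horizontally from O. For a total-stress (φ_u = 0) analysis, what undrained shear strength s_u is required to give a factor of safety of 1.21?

s_u = 20.6 kPa

FS = s_u·L_a·R / (W·d), so s_u = FS·W·d / (L_a·R).
Arc length L_a = R·θ = 8.2·(79.3°·π/180) = 8.2·1.3840 = 11.35 m
s_u = 1.21·509·3.12 / (11.35·8.2) = 1921.6 / 93.06 = 20.65 kPa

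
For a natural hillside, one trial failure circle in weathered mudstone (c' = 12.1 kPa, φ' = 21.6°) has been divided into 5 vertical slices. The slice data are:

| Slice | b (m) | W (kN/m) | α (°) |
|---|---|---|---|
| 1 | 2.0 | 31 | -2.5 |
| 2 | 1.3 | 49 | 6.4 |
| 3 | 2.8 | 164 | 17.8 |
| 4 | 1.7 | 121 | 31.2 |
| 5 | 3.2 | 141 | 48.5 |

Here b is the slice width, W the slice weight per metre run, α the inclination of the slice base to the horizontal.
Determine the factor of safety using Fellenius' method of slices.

FS = 1.48

Ordinary method of slices: FS = Σ[c'·Δl_i + (W_i cosα_i)·tanφ'] / Σ W_i sinα_i, with Δl_i = b_i / cosα_i.
Slice 1: Δl = 2.0/cos(-2.5°) = 2.002 m; N'_1 = 31·cos(-2.5°) = 31.0; c'Δl = 24.22; W sinα = -1.4
Slice 2: Δl = 1.3/cos6.4° = 1.308 m; N'_2 = 49·cos6.4° = 48.7; c'Δl = 15.83; W sinα = 5.5
Slice 3: Δl = 2.8/cos17.8° = 2.941 m; N'_3 = 164·cos17.8° = 156.1; c'Δl = 35.58; W sinα = 50.1
Slice 4: Δl = 1.7/cos31.2° = 1.987 m; N'_4 = 121·cos31.2° = 103.5; c'Δl = 24.05; W sinα = 62.7
Slice 5: Δl = 3.2/cos48.5° = 4.829 m; N'_5 = 141·cos48.5° = 93.4; c'Δl = 58.43; W sinα = 105.6
Σc'Δl = 158.1 kN/m; ΣN' = 432.7 kN/m; ΣW sinα = 222.5 kN/m
Resisting = 158.1 + 432.7·tan21.6° = 158.1 + 171.3 = 329.5 kN/m
FS = 329.5 / 222.5 = 1.481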